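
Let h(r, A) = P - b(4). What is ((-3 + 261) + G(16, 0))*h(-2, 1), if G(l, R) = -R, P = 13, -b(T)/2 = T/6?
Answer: 3698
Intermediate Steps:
b(T) = -T/3 (b(T) = -2*T/6 = -T/3)
h(r, A) = 43/3 (h(r, A) = 13 - (-1)*4/3 = 13 - 1*(-4/3) = 13 + 4/3 = 43/3)
((-3 + 261) + G(16, 0))*h(-2, 1) = ((-3 + 261) - 1*0)*(43/3) = (258 + 0)*(43/3) = 258*(43/3) = 3698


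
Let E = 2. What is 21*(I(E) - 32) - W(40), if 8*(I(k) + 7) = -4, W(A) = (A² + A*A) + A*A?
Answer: -11259/2 ≈ -5629.5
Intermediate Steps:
W(A) = 3*A² (W(A) = (A² + A²) + A² = 2*A² + A² = 3*A²)
I(k) = -15/2 (I(k) = -7 + (⅛)*(-4) = -7 - ½ = -15/2)
21*(I(E) - 32) - W(40) = 21*(-15/2 - 32) - 3*40² = 21*(-79/2) - 3*1600 = -1659/2 - 1*4800 = -1659/2 - 4800 = -11259/2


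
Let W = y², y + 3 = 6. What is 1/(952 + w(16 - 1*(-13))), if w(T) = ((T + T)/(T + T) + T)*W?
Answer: 1/1222 ≈ 0.00081833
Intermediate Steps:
y = 3 (y = -3 + 6 = 3)
W = 9 (W = 3² = 9)
w(T) = 9 + 9*T (w(T) = ((T + T)/(T + T) + T)*9 = ((2*T)/((2*T)) + T)*9 = ((2*T)*(1/(2*T)) + T)*9 = (1 + T)*9 = 9 + 9*T)
1/(952 + w(16 - 1*(-13))) = 1/(952 + (9 + 9*(16 - 1*(-13)))) = 1/(952 + (9 + 9*(16 + 13))) = 1/(952 + (9 + 9*29)) = 1/(952 + (9 + 261)) = 1/(952 + 270) = 1/1222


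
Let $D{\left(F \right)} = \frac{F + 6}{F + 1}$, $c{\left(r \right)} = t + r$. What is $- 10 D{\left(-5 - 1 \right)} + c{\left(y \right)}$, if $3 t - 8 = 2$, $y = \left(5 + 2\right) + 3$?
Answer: $\frac{40}{3} \approx 13.333$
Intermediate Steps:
$y = 10$ ($y = 7 + 3 = 10$)
$t = \frac{10}{3}$ ($t = \frac{8}{3} + \frac{1}{3} \cdot 2 = \frac{8}{3} + \frac{2}{3} = \frac{10}{3} \approx 3.3333$)
$c{\left(r \right)} = \frac{10}{3} + r$
$D{\left(F \right)} = \frac{6 + F}{1 + F}$
$- 10 D{\left(-5 - 1 \right)} + c{\left(y \right)} = - 10 \frac{6 - 6}{1 - 6} + \left(\frac{10}{3} + 10\right) = - 10 \frac{6 - 6}{1 - 6} + \frac{40}{3} = - 10 \frac{1}{-5} \cdot 0 + \frac{40}{3} = - 10 \left(\left(- \frac{1}{5}\right) 0\right) + \frac{40}{3} = \left(-10\right) 0 + \frac{40}{3} = 0 + \frac{40}{3} = \frac{40}{3}$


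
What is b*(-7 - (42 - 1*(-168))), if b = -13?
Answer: 2821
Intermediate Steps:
b*(-7 - (42 - 1*(-168))) = -13*(-7 - (42 - 1*(-168))) = -13*(-7 - (42 + 168)) = -13*(-7 - 1*210) = -13*(-7 - 210) = -13*(-217) = 2821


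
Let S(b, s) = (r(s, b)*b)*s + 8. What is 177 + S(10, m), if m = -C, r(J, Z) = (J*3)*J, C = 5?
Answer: -3565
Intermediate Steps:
r(J, Z) = 3*J² (r(J, Z) = (3*J)*J = 3*J²)
m = -5 (m = -1*5 = -5)
S(b, s) = 8 + 3*b*s³ (S(b, s) = ((3*s²)*b)*s + 8 = (3*b*s²)*s + 8 = 3*b*s³ + 8 = 8 + 3*b*s³)
177 + S(10, m) = 177 + (8 + 3*10*(-5)³) = 177 + (8 + 3*10*(-125)) = 177 + (8 - 3750) = 177 - 3742 = -3565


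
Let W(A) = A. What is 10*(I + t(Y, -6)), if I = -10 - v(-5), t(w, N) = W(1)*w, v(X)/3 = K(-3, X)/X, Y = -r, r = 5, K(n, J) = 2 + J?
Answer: -168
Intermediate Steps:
Y = -5 (Y = -1*5 = -5)
v(X) = 3*(2 + X)/X (v(X) = 3*((2 + X)/X) = 3*(2 + X)/X)
t(w, N) = w (t(w, N) = 1*w = w)
I = -59/5 (I = -10 - (3 + 6/(-5)) = -10 - (3 + 6*(-⅕)) = -10 - (3 - 6/5) = -10 - 1*9/5 = -10 - 9/5 = -59/5 ≈ -11.800)
10*(I + t(Y, -6)) = 10*(-59/5 - 5) = 10*(-84/5) = -168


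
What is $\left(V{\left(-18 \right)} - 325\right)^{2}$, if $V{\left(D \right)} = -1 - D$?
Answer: $94864$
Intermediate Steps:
$\left(V{\left(-18 \right)} - 325\right)^{2} = \left(\left(-1 - -18\right) - 325\right)^{2} = \left(\left(-1 + 18\right) - 325\right)^{2} = \left(17 - 325\right)^{2} = \left(-308\right)^{2} = 94864$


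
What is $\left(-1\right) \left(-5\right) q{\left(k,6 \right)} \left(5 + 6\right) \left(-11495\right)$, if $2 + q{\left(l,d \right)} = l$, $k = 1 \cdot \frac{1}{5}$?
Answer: $1138005$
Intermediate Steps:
$k = \frac{1}{5}$ ($k = 1 \cdot \frac{1}{5} = \frac{1}{5} \approx 0.2$)
$q{\left(l,d \right)} = -2 + l$
$\left(-1\right) \left(-5\right) q{\left(k,6 \right)} \left(5 + 6\right) \left(-11495\right) = \left(-1\right) \left(-5\right) \left(-2 + \frac{1}{5}\right) \left(5 + 6\right) \left(-11495\right) = 5 \left(\left(- \frac{9}{5}\right) 11\right) \left(-11495\right) = 5 \left(- \frac{99}{5}\right) \left(-11495\right) = \left(-99\right) \left(-11495\right) = 1138005$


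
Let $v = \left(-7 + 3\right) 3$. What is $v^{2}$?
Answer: $144$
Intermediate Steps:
$v = -12$ ($v = \left(-4\right) 3 = -12$)
$v^{2} = \left(-12\right)^{2} = 144$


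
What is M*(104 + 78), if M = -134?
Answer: -24388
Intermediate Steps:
M*(104 + 78) = -134*(104 + 78) = -134*182 = -24388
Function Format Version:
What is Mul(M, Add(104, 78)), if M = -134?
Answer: -24388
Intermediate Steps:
Mul(M, Add(104, 78)) = Mul(-134, Add(104, 78)) = Mul(-134, 182) = -24388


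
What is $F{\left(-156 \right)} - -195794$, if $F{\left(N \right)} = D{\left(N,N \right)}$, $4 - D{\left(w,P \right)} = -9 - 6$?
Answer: $195813$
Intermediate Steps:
$D{\left(w,P \right)} = 19$ ($D{\left(w,P \right)} = 4 - \left(-9 - 6\right) = 4 - -15 = 4 + 15 = 19$)
$F{\left(N \right)} = 19$
$F{\left(-156 \right)} - -195794 = 19 - -195794 = 19 + 195794 = 195813$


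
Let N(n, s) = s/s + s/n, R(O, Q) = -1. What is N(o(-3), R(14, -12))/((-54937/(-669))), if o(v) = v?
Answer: 892/54937 ≈ 0.016237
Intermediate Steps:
N(n, s) = 1 + s/n
N(o(-3), R(14, -12))/((-54937/(-669))) = ((-3 - 1)/(-3))/((-54937/(-669))) = (-1/3*(-4))/((-54937*(-1/669))) = 4/(3*(54937/669)) = (4/3)*(669/54937) = 892/54937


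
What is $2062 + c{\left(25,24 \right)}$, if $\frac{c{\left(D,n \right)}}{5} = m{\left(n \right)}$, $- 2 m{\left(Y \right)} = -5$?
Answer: $\frac{4149}{2} \approx 2074.5$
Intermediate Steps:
$m{\left(Y \right)} = \frac{5}{2}$ ($m{\left(Y \right)} = \left(- \frac{1}{2}\right) \left(-5\right) = \frac{5}{2}$)
$c{\left(D,n \right)} = \frac{25}{2}$ ($c{\left(D,n \right)} = 5 \cdot \frac{5}{2} = \frac{25}{2}$)
$2062 + c{\left(25,24 \right)} = 2062 + \frac{25}{2} = \frac{4149}{2}$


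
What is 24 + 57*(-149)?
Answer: -8469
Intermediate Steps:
24 + 57*(-149) = 24 - 8493 = -8469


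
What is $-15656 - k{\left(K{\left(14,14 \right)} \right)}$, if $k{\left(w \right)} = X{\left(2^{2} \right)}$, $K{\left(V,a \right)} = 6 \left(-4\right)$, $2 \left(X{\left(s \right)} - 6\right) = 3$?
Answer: $- \frac{31327}{2} \approx -15664.0$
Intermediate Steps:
$X{\left(s \right)} = \frac{15}{2}$ ($X{\left(s \right)} = 6 + \frac{1}{2} \cdot 3 = 6 + \frac{3}{2} = \frac{15}{2}$)
$K{\left(V,a \right)} = -24$
$k{\left(w \right)} = \frac{15}{2}$
$-15656 - k{\left(K{\left(14,14 \right)} \right)} = -15656 - \frac{15}{2} = - \frac{31327}{2}$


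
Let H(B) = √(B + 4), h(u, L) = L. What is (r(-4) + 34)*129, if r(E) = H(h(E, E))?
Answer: 4386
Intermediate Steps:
H(B) = √(4 + B)
r(E) = √(4 + E)
(r(-4) + 34)*129 = (√(4 - 4) + 34)*129 = (√0 + 34)*129 = (0 + 34)*129 = 34*129 = 4386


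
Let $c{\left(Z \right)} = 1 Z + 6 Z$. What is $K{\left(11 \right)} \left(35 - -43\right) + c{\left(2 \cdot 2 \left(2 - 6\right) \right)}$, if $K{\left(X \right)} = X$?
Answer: $746$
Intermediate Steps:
$c{\left(Z \right)} = 7 Z$ ($c{\left(Z \right)} = Z + 6 Z = 7 Z$)
$K{\left(11 \right)} \left(35 - -43\right) + c{\left(2 \cdot 2 \left(2 - 6\right) \right)} = 11 \left(35 - -43\right) + 7 \cdot 2 \cdot 2 \left(2 - 6\right) = 11 \left(35 + 43\right) + 7 \cdot 4 \left(2 - 6\right) = 11 \cdot 78 + 7 \cdot 4 \left(-4\right) = 858 + 7 \left(-16\right) = 858 - 112 = 746$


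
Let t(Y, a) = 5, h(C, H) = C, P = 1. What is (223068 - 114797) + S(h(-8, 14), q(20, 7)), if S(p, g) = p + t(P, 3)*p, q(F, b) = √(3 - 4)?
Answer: 108223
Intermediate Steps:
q(F, b) = I (q(F, b) = √(-1) = I)
S(p, g) = 6*p (S(p, g) = p + 5*p = 6*p)
(223068 - 114797) + S(h(-8, 14), q(20, 7)) = (223068 - 114797) + 6*(-8) = 108271 - 48 = 108223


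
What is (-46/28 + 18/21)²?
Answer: 121/196 ≈ 0.61735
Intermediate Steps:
(-46/28 + 18/21)² = (-46*1/28 + 18*(1/21))² = (-23/14 + 6/7)² = (-11/14)² = 121/196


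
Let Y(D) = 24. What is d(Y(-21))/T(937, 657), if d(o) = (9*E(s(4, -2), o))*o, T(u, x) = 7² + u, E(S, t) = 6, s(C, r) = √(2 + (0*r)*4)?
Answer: 648/493 ≈ 1.3144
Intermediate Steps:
s(C, r) = √2 (s(C, r) = √(2 + 0*4) = √(2 + 0) = √2)
T(u, x) = 49 + u
d(o) = 54*o (d(o) = (9*6)*o = 54*o)
d(Y(-21))/T(937, 657) = (54*24)/(49 + 937) = 1296/986 = 1296*(1/986) = 648/493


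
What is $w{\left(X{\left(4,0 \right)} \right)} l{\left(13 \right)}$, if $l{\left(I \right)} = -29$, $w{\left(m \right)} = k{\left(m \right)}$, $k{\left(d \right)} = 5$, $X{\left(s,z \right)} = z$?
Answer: $-145$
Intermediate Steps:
$w{\left(m \right)} = 5$
$w{\left(X{\left(4,0 \right)} \right)} l{\left(13 \right)} = 5 \left(-29\right) = -145$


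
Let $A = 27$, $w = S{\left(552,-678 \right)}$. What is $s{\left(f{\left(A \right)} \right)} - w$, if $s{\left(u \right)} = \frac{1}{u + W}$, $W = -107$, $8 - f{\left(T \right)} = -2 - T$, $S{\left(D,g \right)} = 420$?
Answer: $- \frac{29401}{70} \approx -420.01$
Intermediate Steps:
$w = 420$
$f{\left(T \right)} = 10 + T$ ($f{\left(T \right)} = 8 - \left(-2 - T\right) = 8 + \left(2 + T\right) = 10 + T$)
$s{\left(u \right)} = \frac{1}{-107 + u}$ ($s{\left(u \right)} = \frac{1}{u - 107} = \frac{1}{-107 + u}$)
$s{\left(f{\left(A \right)} \right)} - w = \frac{1}{-107 + \left(10 + 27\right)} - 420 = \frac{1}{-107 + 37} - 420 = \frac{1}{-70} - 420 = - \frac{1}{70} - 420 = - \frac{29401}{70}$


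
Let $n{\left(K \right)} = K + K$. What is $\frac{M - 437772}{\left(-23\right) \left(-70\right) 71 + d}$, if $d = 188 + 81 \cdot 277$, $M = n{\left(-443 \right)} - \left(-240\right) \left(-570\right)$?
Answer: $- \frac{575458}{136935} \approx -4.2024$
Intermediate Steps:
$n{\left(K \right)} = 2 K$
$M = -137686$ ($M = 2 \left(-443\right) - \left(-240\right) \left(-570\right) = -886 - 136800 = -137686$)
$d = 22625$ ($d = 188 + 22437 = 22625$)
$\frac{M - 437772}{\left(-23\right) \left(-70\right) 71 + d} = \frac{-137686 - 437772}{\left(-23\right) \left(-70\right) 71 + 22625} = - \frac{575458}{1610 \cdot 71 + 22625} = - \frac{575458}{114310 + 22625} = - \frac{575458}{136935}$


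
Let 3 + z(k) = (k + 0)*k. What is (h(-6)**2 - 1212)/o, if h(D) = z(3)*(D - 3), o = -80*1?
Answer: -213/10 ≈ -21.300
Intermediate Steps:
o = -80
z(k) = -3 + k**2 (z(k) = -3 + (k + 0)*k = -3 + k*k = -3 + k**2)
h(D) = -18 + 6*D (h(D) = (-3 + 3**2)*(D - 3) = (-3 + 9)*(-3 + D) = 6*(-3 + D) = -18 + 6*D)
(h(-6)**2 - 1212)/o = ((-18 + 6*(-6))**2 - 1212)/(-80) = -((-18 - 36)**2 - 1212)/80 = -((-54)**2 - 1212)/80 = -(2916 - 1212)/80 = -1/80*1704 = -213/10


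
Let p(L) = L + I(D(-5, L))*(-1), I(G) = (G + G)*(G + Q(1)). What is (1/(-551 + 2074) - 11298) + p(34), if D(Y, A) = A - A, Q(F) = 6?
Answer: -17155071/1523 ≈ -11264.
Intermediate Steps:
D(Y, A) = 0
I(G) = 2*G*(6 + G) (I(G) = (G + G)*(G + 6) = (2*G)*(6 + G) = 2*G*(6 + G))
p(L) = L (p(L) = L + (2*0*(6 + 0))*(-1) = L + (2*0*6)*(-1) = L + 0*(-1) = L + 0 = L)
(1/(-551 + 2074) - 11298) + p(34) = (1/(-551 + 2074) - 11298) + 34 = (1/1523 - 11298) + 34 = -17206853/1523 + 34 = -17155071/1523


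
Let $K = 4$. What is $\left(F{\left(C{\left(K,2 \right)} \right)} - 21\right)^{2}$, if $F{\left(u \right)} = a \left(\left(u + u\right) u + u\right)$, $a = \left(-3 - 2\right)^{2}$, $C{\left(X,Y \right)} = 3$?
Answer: $254016$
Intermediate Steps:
$a = 25$ ($a = \left(-5\right)^{2} = 25$)
$F{\left(u \right)} = 25 u + 50 u^{2}$ ($F{\left(u \right)} = 25 \left(\left(u + u\right) u + u\right) = 25 \left(2 u u + u\right) = 25 \left(2 u^{2} + u\right) = 25 \left(u + 2 u^{2}\right) = 25 u + 50 u^{2}$)
$\left(F{\left(C{\left(K,2 \right)} \right)} - 21\right)^{2} = \left(25 \cdot 3 \left(1 + 2 \cdot 3\right) - 21\right)^{2} = \left(25 \cdot 3 \left(1 + 6\right) - 21\right)^{2} = \left(25 \cdot 3 \cdot 7 - 21\right)^{2} = \left(525 - 21\right)^{2} = 504^{2} = 254016$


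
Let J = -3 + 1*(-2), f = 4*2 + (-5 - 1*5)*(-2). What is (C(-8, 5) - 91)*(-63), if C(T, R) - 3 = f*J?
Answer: 14364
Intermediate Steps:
f = 28 (f = 8 + (-5 - 5)*(-2) = 8 - 10*(-2) = 8 + 20 = 28)
J = -5 (J = -3 - 2 = -5)
C(T, R) = -137 (C(T, R) = 3 + 28*(-5) = 3 - 140 = -137)
(C(-8, 5) - 91)*(-63) = (-137 - 91)*(-63) = -228*(-63) = 14364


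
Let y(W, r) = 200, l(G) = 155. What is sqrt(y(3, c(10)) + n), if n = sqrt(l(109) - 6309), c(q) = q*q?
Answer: sqrt(200 + I*sqrt(6154)) ≈ 14.402 + 2.7235*I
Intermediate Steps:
c(q) = q**2
n = I*sqrt(6154) (n = sqrt(155 - 6309) = sqrt(-6154) = I*sqrt(6154) ≈ 78.447*I)
sqrt(y(3, c(10)) + n) = sqrt(200 + I*sqrt(6154))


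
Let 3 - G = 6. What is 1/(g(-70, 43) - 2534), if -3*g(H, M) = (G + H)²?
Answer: -3/12931 ≈ -0.00023200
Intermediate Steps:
G = -3 (G = 3 - 1*6 = 3 - 6 = -3)
g(H, M) = -(-3 + H)²/3
1/(g(-70, 43) - 2534) = 1/(-(-3 - 70)²/3 - 2534) = 1/(-⅓*(-73)² - 2534) = 1/(-⅓*5329 - 2534) = 1/(-5329/3 - 2534) = 1/(-12931/3) = -3/12931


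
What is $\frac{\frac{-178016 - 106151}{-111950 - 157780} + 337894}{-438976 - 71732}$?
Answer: $- \frac{91140432787}{137753268840} \approx -0.66162$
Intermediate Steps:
$\frac{\frac{-178016 - 106151}{-111950 - 157780} + 337894}{-438976 - 71732} = \frac{- \frac{284167}{-269730} + 337894}{-510708} = \left(\left(-284167\right) \left(- \frac{1}{269730}\right) + 337894\right) \left(- \frac{1}{510708}\right) = \left(\frac{284167}{269730} + 337894\right) \left(- \frac{1}{510708}\right) = \frac{91140432787}{269730} \left(- \frac{1}{510708}\right) = - \frac{91140432787}{137753268840}$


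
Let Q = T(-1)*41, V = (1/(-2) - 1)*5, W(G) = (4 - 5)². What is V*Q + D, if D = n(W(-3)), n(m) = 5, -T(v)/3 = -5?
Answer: -9215/2 ≈ -4607.5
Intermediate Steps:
T(v) = 15 (T(v) = -3*(-5) = 15)
W(G) = 1 (W(G) = (-1)² = 1)
V = -15/2 (V = (1*(-½) - 1)*5 = (-½ - 1)*5 = -3/2*5 = -15/2 ≈ -7.5000)
D = 5
Q = 615 (Q = 15*41 = 615)
V*Q + D = -15/2*615 + 5 = -9225/2 + 5 = -9215/2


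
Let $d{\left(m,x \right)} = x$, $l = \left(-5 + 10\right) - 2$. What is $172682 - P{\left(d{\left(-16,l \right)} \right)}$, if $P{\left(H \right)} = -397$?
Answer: $173079$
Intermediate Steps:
$l = 3$ ($l = 5 - 2 = 3$)
$172682 - P{\left(d{\left(-16,l \right)} \right)} = 172682 - -397 = 172682 + 397 = 173079$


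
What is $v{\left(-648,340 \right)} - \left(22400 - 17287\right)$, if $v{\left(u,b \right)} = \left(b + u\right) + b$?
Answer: $-5081$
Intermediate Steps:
$v{\left(u,b \right)} = u + 2 b$
$v{\left(-648,340 \right)} - \left(22400 - 17287\right) = \left(-648 + 2 \cdot 340\right) - \left(22400 - 17287\right) = \left(-648 + 680\right) - 5113 = 32 - 5113 = -5081$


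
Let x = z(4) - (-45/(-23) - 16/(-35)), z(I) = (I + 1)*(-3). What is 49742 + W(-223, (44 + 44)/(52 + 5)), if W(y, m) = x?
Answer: 40028292/805 ≈ 49725.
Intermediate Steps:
z(I) = -3 - 3*I (z(I) = (1 + I)*(-3) = -3 - 3*I)
x = -14018/805 (x = (-3 - 3*4) - (-45/(-23) - 16/(-35)) = (-3 - 12) - (-45*(-1/23) - 16*(-1/35)) = -15 - (45/23 + 16/35) = -15 - 1*1943/805 = -15 - 1943/805 = -14018/805 ≈ -17.414)
W(y, m) = -14018/805
49742 + W(-223, (44 + 44)/(52 + 5)) = 49742 - 14018/805 = 40028292/805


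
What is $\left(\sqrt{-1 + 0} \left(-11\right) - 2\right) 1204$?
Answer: $-2408 - 13244 i \approx -2408.0 - 13244.0 i$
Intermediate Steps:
$\left(\sqrt{-1 + 0} \left(-11\right) - 2\right) 1204 = \left(\sqrt{-1} \left(-11\right) - 2\right) 1204 = \left(i \left(-11\right) - 2\right) 1204 = \left(- 11 i - 2\right) 1204 = \left(-2 - 11 i\right) 1204 = -2408 - 13244 i$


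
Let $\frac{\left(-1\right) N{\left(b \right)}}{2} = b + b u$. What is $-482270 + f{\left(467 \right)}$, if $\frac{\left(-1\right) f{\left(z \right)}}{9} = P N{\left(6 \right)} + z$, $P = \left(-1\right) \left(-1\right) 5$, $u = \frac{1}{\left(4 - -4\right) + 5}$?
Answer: $- \frac{6316589}{13} \approx -4.8589 \cdot 10^{5}$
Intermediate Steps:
$u = \frac{1}{13}$ ($u = \frac{1}{\left(4 + 4\right) + 5} = \frac{1}{8 + 5} = \frac{1}{13} \approx 0.076923$)
$P = 5$ ($P = 1 \cdot 5 = 5$)
$N{\left(b \right)} = - \frac{28 b}{13}$ ($N{\left(b \right)} = - 2 \left(b + b \frac{1}{13}\right) = - 2 \left(b + \frac{b}{13}\right) = - 2 \frac{14 b}{13} = - \frac{28 b}{13}$)
$f{\left(z \right)} = \frac{7560}{13} - 9 z$ ($f{\left(z \right)} = - 9 \left(5 \left(\left(- \frac{28}{13}\right) 6\right) + z\right) = - 9 \left(5 \left(- \frac{168}{13}\right) + z\right) = - 9 \left(- \frac{840}{13} + z\right) = \frac{7560}{13} - 9 z$)
$-482270 + f{\left(467 \right)} = -482270 + \left(\frac{7560}{13} - 4203\right) = -482270 - \frac{47079}{13} = - \frac{6316589}{13}$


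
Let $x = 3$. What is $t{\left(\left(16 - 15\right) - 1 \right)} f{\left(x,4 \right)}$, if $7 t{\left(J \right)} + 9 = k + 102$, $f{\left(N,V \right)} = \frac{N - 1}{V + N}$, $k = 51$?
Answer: $\frac{288}{49} \approx 5.8775$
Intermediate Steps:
$f{\left(N,V \right)} = \frac{-1 + N}{N + V}$
$t{\left(J \right)} = \frac{144}{7}$ ($t{\left(J \right)} = - \frac{9}{7} + \frac{51 + 102}{7} = - \frac{9}{7} + \frac{1}{7} \cdot 153 = - \frac{9}{7} + \frac{153}{7} = \frac{144}{7}$)
$t{\left(\left(16 - 15\right) - 1 \right)} f{\left(x,4 \right)} = \frac{144 \frac{-1 + 3}{3 + 4}}{7} = \frac{144 \cdot \frac{1}{7} \cdot 2}{7} = \frac{144}{7} \cdot \frac{2}{7} = \frac{288}{49}$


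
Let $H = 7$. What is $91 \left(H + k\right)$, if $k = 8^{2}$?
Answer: $6461$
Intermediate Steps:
$k = 64$
$91 \left(H + k\right) = 91 \left(7 + 64\right) = 91 \cdot 71 = 6461$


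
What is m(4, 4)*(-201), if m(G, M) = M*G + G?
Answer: -4020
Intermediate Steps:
m(G, M) = G + G*M (m(G, M) = G*M + G = G + G*M)
m(4, 4)*(-201) = (4*(1 + 4))*(-201) = (4*5)*(-201) = 20*(-201) = -4020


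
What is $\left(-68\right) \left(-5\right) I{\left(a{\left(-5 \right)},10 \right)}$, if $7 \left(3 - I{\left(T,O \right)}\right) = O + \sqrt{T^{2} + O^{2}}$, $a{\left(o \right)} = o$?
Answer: $\frac{3740}{7} - \frac{1700 \sqrt{5}}{7} \approx -8.7594$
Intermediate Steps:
$I{\left(T,O \right)} = 3 - \frac{O}{7} - \frac{\sqrt{O^{2} + T^{2}}}{7}$ ($I{\left(T,O \right)} = 3 - \frac{O + \sqrt{T^{2} + O^{2}}}{7} = 3 - \frac{O + \sqrt{O^{2} + T^{2}}}{7} = 3 - \left(\frac{O}{7} + \frac{\sqrt{O^{2} + T^{2}}}{7}\right) = 3 - \frac{O}{7} - \frac{\sqrt{O^{2} + T^{2}}}{7}$)
$\left(-68\right) \left(-5\right) I{\left(a{\left(-5 \right)},10 \right)} = \left(-68\right) \left(-5\right) \left(3 - \frac{10}{7} - \frac{\sqrt{10^{2} + \left(-5\right)^{2}}}{7}\right) = 340 \left(3 - \frac{10}{7} - \frac{\sqrt{100 + 25}}{7}\right) = 340 \left(3 - \frac{10}{7} - \frac{\sqrt{125}}{7}\right) = 340 \left(3 - \frac{10}{7} - \frac{5 \sqrt{5}}{7}\right) = 340 \left(\frac{11}{7} - \frac{5 \sqrt{5}}{7}\right) = \frac{3740}{7} - \frac{1700 \sqrt{5}}{7}$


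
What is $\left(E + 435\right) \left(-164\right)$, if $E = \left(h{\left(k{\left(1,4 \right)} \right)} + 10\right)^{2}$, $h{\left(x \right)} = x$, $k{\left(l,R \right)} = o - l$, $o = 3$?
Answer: $-94956$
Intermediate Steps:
$k{\left(l,R \right)} = 3 - l$
$E = 144$ ($E = \left(\left(3 - 1\right) + 10\right)^{2} = \left(2 + 10\right)^{2} = 12^{2} = 144$)
$\left(E + 435\right) \left(-164\right) = \left(144 + 435\right) \left(-164\right) = 579 \left(-164\right) = -94956$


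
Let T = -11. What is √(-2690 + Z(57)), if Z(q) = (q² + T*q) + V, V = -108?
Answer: 4*I*√11 ≈ 13.266*I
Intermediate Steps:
Z(q) = -108 + q² - 11*q (Z(q) = (q² - 11*q) - 108 = -108 + q² - 11*q)
√(-2690 + Z(57)) = √(-2690 + (-108 + 57² - 11*57)) = √(-2690 + (-108 + 3249 - 627)) = √(-2690 + 2514) = √(-176) = 4*I*√11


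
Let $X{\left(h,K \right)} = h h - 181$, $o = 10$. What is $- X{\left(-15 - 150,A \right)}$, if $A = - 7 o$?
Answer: $-27044$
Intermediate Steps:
$A = -70$ ($A = \left(-7\right) 10 = -70$)
$X{\left(h,K \right)} = -181 + h^{2}$ ($X{\left(h,K \right)} = h^{2} - 181 = -181 + h^{2}$)
$- X{\left(-15 - 150,A \right)} = - (-181 + \left(-15 - 150\right)^{2}) = - (-181 + \left(-165\right)^{2}) = - (-181 + 27225) = \left(-1\right) 27044 = -27044$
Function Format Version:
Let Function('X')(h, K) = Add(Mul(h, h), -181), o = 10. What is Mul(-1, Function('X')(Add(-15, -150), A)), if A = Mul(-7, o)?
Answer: -27044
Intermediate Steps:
A = -70 (A = Mul(-7, 10) = -70)
Function('X')(h, K) = Add(-181, Pow(h, 2)) (Function('X')(h, K) = Add(Pow(h, 2), -181) = Add(-181, Pow(h, 2)))
Mul(-1, Function('X')(Add(-15, -150), A)) = Mul(-1, Add(-181, Pow(Add(-15, -150), 2))) = Mul(-1, Add(-181, Pow(-165, 2))) = Mul(-1, Add(-181, 27225)) = Mul(-1, 27044) = -27044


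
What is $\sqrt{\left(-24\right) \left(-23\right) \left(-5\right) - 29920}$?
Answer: $2 i \sqrt{8170} \approx 180.78 i$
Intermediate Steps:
$\sqrt{\left(-24\right) \left(-23\right) \left(-5\right) - 29920} = \sqrt{552 \left(-5\right) - 29920} = \sqrt{-2760 - 29920} = \sqrt{-32680} = 2 i \sqrt{8170}$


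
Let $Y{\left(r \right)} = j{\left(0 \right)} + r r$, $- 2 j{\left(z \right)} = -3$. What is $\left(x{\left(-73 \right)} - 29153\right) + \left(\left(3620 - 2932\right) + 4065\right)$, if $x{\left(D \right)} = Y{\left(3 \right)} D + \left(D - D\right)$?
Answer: $- \frac{50333}{2} \approx -25167.0$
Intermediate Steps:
$j{\left(z \right)} = \frac{3}{2}$ ($j{\left(z \right)} = \left(- \frac{1}{2}\right) \left(-3\right) = \frac{3}{2}$)
$Y{\left(r \right)} = \frac{3}{2} + r^{2}$ ($Y{\left(r \right)} = \frac{3}{2} + r r = \frac{3}{2} + r^{2}$)
$x{\left(D \right)} = \frac{21 D}{2}$ ($x{\left(D \right)} = \left(\frac{3}{2} + 3^{2}\right) D + \left(D - D\right) = \left(\frac{3}{2} + 9\right) D + 0 = \frac{21 D}{2} + 0 = \frac{21 D}{2}$)
$\left(x{\left(-73 \right)} - 29153\right) + \left(\left(3620 - 2932\right) + 4065\right) = \left(\frac{21}{2} \left(-73\right) - 29153\right) + \left(\left(3620 - 2932\right) + 4065\right) = \left(- \frac{1533}{2} - 29153\right) + \left(688 + 4065\right) = - \frac{59839}{2} + 4753 = - \frac{50333}{2}$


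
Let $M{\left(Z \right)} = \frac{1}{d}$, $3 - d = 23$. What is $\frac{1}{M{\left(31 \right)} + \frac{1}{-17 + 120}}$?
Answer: $- \frac{2060}{83} \approx -24.819$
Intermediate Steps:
$d = -20$ ($d = 3 - 23 = -20$)
$M{\left(Z \right)} = - \frac{1}{20}$ ($M{\left(Z \right)} = \frac{1}{-20} = - \frac{1}{20}$)
$\frac{1}{M{\left(31 \right)} + \frac{1}{-17 + 120}} = \frac{1}{- \frac{1}{20} + \frac{1}{-17 + 120}} = \frac{1}{- \frac{1}{20} + \frac{1}{103}} = \frac{1}{- \frac{83}{2060}} = - \frac{2060}{83}$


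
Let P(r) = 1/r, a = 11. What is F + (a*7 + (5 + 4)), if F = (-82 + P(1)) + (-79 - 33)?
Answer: -107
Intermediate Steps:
F = -193 (F = (-82 + 1/1) + (-79 - 33) = (-82 + 1) - 112 = -81 - 112 = -193)
F + (a*7 + (5 + 4)) = -193 + (11*7 + (5 + 4)) = -193 + (77 + 9) = -193 + 86 = -107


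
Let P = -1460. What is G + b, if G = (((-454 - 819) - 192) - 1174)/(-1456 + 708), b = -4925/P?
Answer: 188421/27302 ≈ 6.9014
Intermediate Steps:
b = 985/292 (b = -4925/(-1460) = -4925*(-1/1460) = 985/292 ≈ 3.3733)
G = 2639/748 (G = ((-1273 - 192) - 1174)/(-748) = (-1465 - 1174)*(-1/748) = -2639*(-1/748) = 2639/748 ≈ 3.5281)
G + b = 2639/748 + 985/292 = 188421/27302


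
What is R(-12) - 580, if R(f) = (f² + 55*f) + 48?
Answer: -1048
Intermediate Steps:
R(f) = 48 + f² + 55*f
R(-12) - 580 = (48 + (-12)² + 55*(-12)) - 580 = (48 + 144 - 660) - 580 = -468 - 580 = -1048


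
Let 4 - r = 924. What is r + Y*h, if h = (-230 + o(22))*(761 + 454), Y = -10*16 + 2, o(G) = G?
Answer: 39928840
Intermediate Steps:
r = -920 (r = 4 - 1*924 = 4 - 924 = -920)
Y = -158 (Y = -160 + 2 = -158)
h = -252720 (h = (-230 + 22)*(761 + 454) = -208*1215 = -252720)
r + Y*h = -920 - 158*(-252720) = -920 + 39929760 = 39928840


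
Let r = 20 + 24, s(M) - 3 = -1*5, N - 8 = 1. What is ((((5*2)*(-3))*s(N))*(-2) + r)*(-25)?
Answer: 1900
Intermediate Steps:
N = 9 (N = 8 + 1 = 9)
s(M) = -2 (s(M) = 3 - 1*5 = 3 - 5 = -2)
r = 44
((((5*2)*(-3))*s(N))*(-2) + r)*(-25) = ((((5*2)*(-3))*(-2))*(-2) + 44)*(-25) = (((10*(-3))*(-2))*(-2) + 44)*(-25) = (-30*(-2)*(-2) + 44)*(-25) = (60*(-2) + 44)*(-25) = (-120 + 44)*(-25) = -76*(-25) = 1900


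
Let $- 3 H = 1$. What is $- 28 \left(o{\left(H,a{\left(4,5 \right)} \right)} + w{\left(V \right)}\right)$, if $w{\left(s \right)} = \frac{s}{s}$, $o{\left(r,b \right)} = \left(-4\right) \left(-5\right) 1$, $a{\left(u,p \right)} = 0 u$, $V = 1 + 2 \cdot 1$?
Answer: $-588$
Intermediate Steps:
$V = 3$ ($V = 1 + 2 = 3$)
$a{\left(u,p \right)} = 0$
$H = - \frac{1}{3}$ ($H = \left(- \frac{1}{3}\right) 1 = - \frac{1}{3} \approx -0.33333$)
$o{\left(r,b \right)} = 20$ ($o{\left(r,b \right)} = 20 \cdot 1 = 20$)
$w{\left(s \right)} = 1$
$- 28 \left(o{\left(H,a{\left(4,5 \right)} \right)} + w{\left(V \right)}\right) = - 28 \left(20 + 1\right) = \left(-28\right) 21 = -588$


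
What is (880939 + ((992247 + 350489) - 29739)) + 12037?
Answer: 2205973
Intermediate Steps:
(880939 + ((992247 + 350489) - 29739)) + 12037 = (880939 + (1342736 - 29739)) + 12037 = (880939 + 1312997) + 12037 = 2193936 + 12037 = 2205973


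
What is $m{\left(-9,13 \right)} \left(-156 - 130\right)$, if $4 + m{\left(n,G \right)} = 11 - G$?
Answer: $1716$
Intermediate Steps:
$m{\left(n,G \right)} = 7 - G$ ($m{\left(n,G \right)} = -4 - \left(-11 + G\right) = 7 - G$)
$m{\left(-9,13 \right)} \left(-156 - 130\right) = \left(7 - 13\right) \left(-156 - 130\right) = \left(7 - 13\right) \left(-286\right) = \left(-6\right) \left(-286\right) = 1716$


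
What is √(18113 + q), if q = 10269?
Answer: √28382 ≈ 168.47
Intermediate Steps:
√(18113 + q) = √(18113 + 10269) = √28382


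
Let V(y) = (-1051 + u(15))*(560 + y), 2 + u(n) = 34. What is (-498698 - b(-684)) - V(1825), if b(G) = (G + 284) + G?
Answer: 1932701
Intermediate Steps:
b(G) = 284 + 2*G (b(G) = (284 + G) + G = 284 + 2*G)
u(n) = 32 (u(n) = -2 + 34 = 32)
V(y) = -570640 - 1019*y (V(y) = (-1051 + 32)*(560 + y) = -1019*(560 + y) = -570640 - 1019*y)
(-498698 - b(-684)) - V(1825) = (-498698 - (284 + 2*(-684))) - (-570640 - 1019*1825) = (-498698 - (284 - 1368)) - (-570640 - 1859675) = (-498698 - 1*(-1084)) - 1*(-2430315) = (-498698 + 1084) + 2430315 = -497614 + 2430315 = 1932701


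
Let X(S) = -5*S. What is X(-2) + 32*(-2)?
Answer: -54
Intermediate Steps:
X(-2) + 32*(-2) = -5*(-2) + 32*(-2) = 10 - 64 = -54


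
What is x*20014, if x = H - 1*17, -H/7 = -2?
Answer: -60042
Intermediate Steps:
H = 14 (H = -7*(-2) = 14)
x = -3 (x = 14 - 1*17 = 14 - 17 = -3)
x*20014 = -3*20014 = -60042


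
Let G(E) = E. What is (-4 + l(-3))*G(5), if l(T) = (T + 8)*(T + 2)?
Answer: -45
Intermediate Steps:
l(T) = (2 + T)*(8 + T) (l(T) = (8 + T)*(2 + T) = (2 + T)*(8 + T))
(-4 + l(-3))*G(5) = (-4 + (16 + (-3)² + 10*(-3)))*5 = (-4 + (16 + 9 - 30))*5 = (-4 - 5)*5 = -9*5 = -45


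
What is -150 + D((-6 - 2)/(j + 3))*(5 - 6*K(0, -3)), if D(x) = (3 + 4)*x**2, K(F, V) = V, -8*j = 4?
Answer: 37466/25 ≈ 1498.6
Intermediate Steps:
j = -1/2 (j = -1/8*4 = -1/2 ≈ -0.50000)
D(x) = 7*x**2
-150 + D((-6 - 2)/(j + 3))*(5 - 6*K(0, -3)) = -150 + (7*((-6 - 2)/(-1/2 + 3))**2)*(5 - 6*(-3)) = -150 + (7*(-8/5/2)**2)*(5 + 18) = -150 + (7*(-8*2/5)**2)*23 = -150 + (7*(-16/5)**2)*23 = -150 + (7*(256/25))*23 = -150 + (1792/25)*23 = -150 + 41216/25 = 37466/25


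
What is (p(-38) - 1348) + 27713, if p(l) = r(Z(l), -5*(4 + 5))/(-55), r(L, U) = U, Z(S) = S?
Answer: 290024/11 ≈ 26366.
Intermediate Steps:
p(l) = 9/11 (p(l) = -5*(4 + 5)/(-55) = -5*9*(-1/55) = -45*(-1/55) = 9/11)
(p(-38) - 1348) + 27713 = (9/11 - 1348) + 27713 = -14819/11 + 27713 = 290024/11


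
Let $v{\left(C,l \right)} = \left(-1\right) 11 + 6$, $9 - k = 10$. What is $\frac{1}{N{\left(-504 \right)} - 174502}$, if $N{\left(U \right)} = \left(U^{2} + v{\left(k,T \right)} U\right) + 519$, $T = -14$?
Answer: $\frac{1}{82553} \approx 1.2113 \cdot 10^{-5}$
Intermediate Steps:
$k = -1$ ($k = 9 - 10 = -1$)
$v{\left(C,l \right)} = -5$ ($v{\left(C,l \right)} = -11 + 6 = -5$)
$N{\left(U \right)} = 519 + U^{2} - 5 U$ ($N{\left(U \right)} = \left(U^{2} - 5 U\right) + 519 = 519 + U^{2} - 5 U$)
$\frac{1}{N{\left(-504 \right)} - 174502} = \frac{1}{\left(519 + \left(-504\right)^{2} - -2520\right) - 174502} = \frac{1}{\left(519 + 254016 + 2520\right) - 174502} = \frac{1}{257055 - 174502} = \frac{1}{82553}$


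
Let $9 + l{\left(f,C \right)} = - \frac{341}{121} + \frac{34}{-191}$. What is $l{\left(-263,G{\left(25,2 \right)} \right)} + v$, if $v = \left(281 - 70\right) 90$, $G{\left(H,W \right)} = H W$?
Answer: $\frac{39872786}{2101} \approx 18978.0$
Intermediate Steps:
$l{\left(f,C \right)} = - \frac{25204}{2101}$ ($l{\left(f,C \right)} = -9 + \left(- \frac{341}{121} + \frac{34}{-191}\right) = -9 + \left(\left(-341\right) \frac{1}{121} + 34 \left(- \frac{1}{191}\right)\right) = -9 - \frac{6295}{2101} = - \frac{25204}{2101}$)
$v = 18990$ ($v = 211 \cdot 90 = 18990$)
$l{\left(-263,G{\left(25,2 \right)} \right)} + v = - \frac{25204}{2101} + 18990 = \frac{39872786}{2101}$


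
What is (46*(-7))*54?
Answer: -17388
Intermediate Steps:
(46*(-7))*54 = -322*54 = -17388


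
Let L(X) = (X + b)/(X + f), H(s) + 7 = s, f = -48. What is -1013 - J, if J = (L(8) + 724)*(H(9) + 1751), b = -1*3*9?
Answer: -50840707/40 ≈ -1.2710e+6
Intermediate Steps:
H(s) = -7 + s
b = -27 (b = -3*9 = -27)
L(X) = (-27 + X)/(-48 + X) (L(X) = (X - 27)/(X - 48) = (-27 + X)/(-48 + X))
J = 50800187/40 (J = ((-27 + 8)/(-48 + 8) + 724)*((-7 + 9) + 1751) = (-19/(-40) + 724)*(2 + 1751) = (-1/40*(-19) + 724)*1753 = (19/40 + 724)*1753 = (28979/40)*1753 = 50800187/40 ≈ 1.2700e+6)
-1013 - J = -1013 - 1*50800187/40 = -1013 - 50800187/40 = -50840707/40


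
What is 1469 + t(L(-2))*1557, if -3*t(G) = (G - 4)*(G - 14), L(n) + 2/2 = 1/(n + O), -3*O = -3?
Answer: -48355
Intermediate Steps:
O = 1 (O = -⅓*(-3) = 1)
L(n) = -1 + 1/(1 + n) (L(n) = -1 + 1/(n + 1) = -1 + 1/(1 + n))
t(G) = -(-14 + G)*(-4 + G)/3 (t(G) = -(G - 4)*(G - 14)/3 = -(-4 + G)*(-14 + G)/3 = -(-14 + G)*(-4 + G)/3)
1469 + t(L(-2))*1557 = 1469 + (-56/3 + 6*(-1*(-2)/(1 - 2)) - 4/(1 - 2)²/3)*1557 = 1469 + (-56/3 + 6*(-1*(-2)/(-1)) - (-1*(-2)/(-1))²/3)*1557 = 1469 + (-56/3 + 6*(-1*(-2)*(-1)) - (-1*(-2)*(-1))²/3)*1557 = 1469 + (-56/3 + 6*(-2) - ⅓*(-2)²)*1557 = 1469 + (-56/3 - 12 - ⅓*4)*1557 = 1469 + (-56/3 - 12 - 4/3)*1557 = 1469 - 32*1557 = 1469 - 49824 = -48355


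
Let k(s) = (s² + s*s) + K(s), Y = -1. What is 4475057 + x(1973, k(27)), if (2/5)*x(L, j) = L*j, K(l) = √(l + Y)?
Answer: 11666642 + 9865*√26/2 ≈ 1.1692e+7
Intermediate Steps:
K(l) = √(-1 + l) (K(l) = √(l - 1) = √(-1 + l))
k(s) = √(-1 + s) + 2*s² (k(s) = (s² + s*s) + √(-1 + s) = (s² + s²) + √(-1 + s) = 2*s² + √(-1 + s) = √(-1 + s) + 2*s²)
x(L, j) = 5*L*j/2 (x(L, j) = 5*(L*j)/2 = 5*L*j/2)
4475057 + x(1973, k(27)) = 4475057 + (5/2)*1973*(√(-1 + 27) + 2*27²) = 4475057 + (5/2)*1973*(√26 + 2*729) = 4475057 + (5/2)*1973*(√26 + 1458) = 4475057 + (5/2)*1973*(1458 + √26) = 4475057 + (7191585 + 9865*√26/2) = 11666642 + 9865*√26/2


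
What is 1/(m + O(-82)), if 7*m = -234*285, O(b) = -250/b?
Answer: -287/2733415 ≈ -0.00010500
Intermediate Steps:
m = -66690/7 (m = (-234*285)/7 = (⅐)*(-66690) = -66690/7 ≈ -9527.1)
1/(m + O(-82)) = 1/(-66690/7 - 250/(-82)) = 1/(-66690/7 - 250*(-1/82)) = 1/(-66690/7 + 125/41) = 1/(-2733415/287) = -287/2733415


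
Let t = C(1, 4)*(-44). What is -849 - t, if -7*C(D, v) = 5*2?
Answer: -6383/7 ≈ -911.86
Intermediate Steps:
C(D, v) = -10/7 (C(D, v) = -5*2/7 = -⅐*10 = -10/7)
t = 440/7 (t = -10/7*(-44) = 440/7 ≈ 62.857)
-849 - t = -849 - 1*440/7 = -849 - 440/7 = -6383/7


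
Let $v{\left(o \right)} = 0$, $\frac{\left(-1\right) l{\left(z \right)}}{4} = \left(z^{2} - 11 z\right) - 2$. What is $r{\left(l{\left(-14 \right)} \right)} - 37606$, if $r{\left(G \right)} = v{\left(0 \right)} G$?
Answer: $-37606$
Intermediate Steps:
$l{\left(z \right)} = 8 - 4 z^{2} + 44 z$ ($l{\left(z \right)} = - 4 \left(\left(z^{2} - 11 z\right) - 2\right) = - 4 \left(-2 + z^{2} - 11 z\right) = 8 - 4 z^{2} + 44 z$)
$r{\left(G \right)} = 0$ ($r{\left(G \right)} = 0 G = 0$)
$r{\left(l{\left(-14 \right)} \right)} - 37606 = 0 - 37606 = -37606$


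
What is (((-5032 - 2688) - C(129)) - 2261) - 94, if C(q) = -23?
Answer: -10052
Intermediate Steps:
(((-5032 - 2688) - C(129)) - 2261) - 94 = (((-5032 - 2688) - 1*(-23)) - 2261) - 94 = ((-7720 + 23) - 2261) - 94 = (-7697 - 2261) - 94 = -9958 - 94 = -10052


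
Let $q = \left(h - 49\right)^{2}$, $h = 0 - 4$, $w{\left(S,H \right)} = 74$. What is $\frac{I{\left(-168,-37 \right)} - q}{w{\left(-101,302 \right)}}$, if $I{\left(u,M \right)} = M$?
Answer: $- \frac{1423}{37} \approx -38.459$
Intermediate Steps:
$h = -4$ ($h = 0 - 4 = -4$)
$q = 2809$ ($q = \left(-4 - 49\right)^{2} = \left(-53\right)^{2} = 2809$)
$\frac{I{\left(-168,-37 \right)} - q}{w{\left(-101,302 \right)}} = \frac{-37 - 2809}{74} = \left(-37 - 2809\right) \frac{1}{74} = \left(-2846\right) \frac{1}{74} = - \frac{1423}{37}$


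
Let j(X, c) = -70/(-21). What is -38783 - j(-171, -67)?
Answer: -116359/3 ≈ -38786.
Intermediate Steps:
j(X, c) = 10/3 (j(X, c) = -70*(-1/21) = 10/3)
-38783 - j(-171, -67) = -38783 - 1*10/3 = -38783 - 10/3 = -116359/3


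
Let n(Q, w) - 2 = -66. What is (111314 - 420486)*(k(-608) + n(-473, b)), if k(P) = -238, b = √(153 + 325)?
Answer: 93369944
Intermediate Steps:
b = √478 ≈ 21.863
n(Q, w) = -64 (n(Q, w) = 2 - 66 = -64)
(111314 - 420486)*(k(-608) + n(-473, b)) = (111314 - 420486)*(-238 - 64) = -309172*(-302) = 93369944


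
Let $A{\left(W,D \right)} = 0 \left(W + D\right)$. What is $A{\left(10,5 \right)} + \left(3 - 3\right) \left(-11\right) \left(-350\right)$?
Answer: $0$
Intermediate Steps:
$A{\left(W,D \right)} = 0$ ($A{\left(W,D \right)} = 0 \left(D + W\right) = 0$)
$A{\left(10,5 \right)} + \left(3 - 3\right) \left(-11\right) \left(-350\right) = 0 + \left(3 - 3\right) \left(-11\right) \left(-350\right) = 0 + 0 \left(-11\right) \left(-350\right) = 0 + 0 \left(-350\right) = 0 + 0 = 0$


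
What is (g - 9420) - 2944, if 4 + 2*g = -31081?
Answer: -55813/2 ≈ -27907.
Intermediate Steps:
g = -31085/2 (g = -2 + (½)*(-31081) = -2 - 31081/2 = -31085/2 ≈ -15543.)
(g - 9420) - 2944 = (-31085/2 - 9420) - 2944 = -49925/2 - 2944 = -55813/2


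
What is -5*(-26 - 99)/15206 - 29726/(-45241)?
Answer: 480289181/687934646 ≈ 0.69816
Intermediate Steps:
-5*(-26 - 99)/15206 - 29726/(-45241) = -5*(-125)*(1/15206) - 29726*(-1/45241) = 625*(1/15206) + 29726/45241 = 625/15206 + 29726/45241 = 480289181/687934646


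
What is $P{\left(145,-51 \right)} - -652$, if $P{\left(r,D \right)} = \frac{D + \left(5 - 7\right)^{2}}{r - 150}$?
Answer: $\frac{3307}{5} \approx 661.4$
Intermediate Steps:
$P{\left(r,D \right)} = \frac{4 + D}{-150 + r}$ ($P{\left(r,D \right)} = \frac{D + \left(-2\right)^{2}}{-150 + r} = \frac{D + 4}{-150 + r} = \frac{4 + D}{-150 + r}$)
$P{\left(145,-51 \right)} - -652 = \frac{4 - 51}{-150 + 145} - -652 = \frac{1}{-5} \left(-47\right) + 652 = \left(- \frac{1}{5}\right) \left(-47\right) + 652 = \frac{47}{5} + 652 = \frac{3307}{5}$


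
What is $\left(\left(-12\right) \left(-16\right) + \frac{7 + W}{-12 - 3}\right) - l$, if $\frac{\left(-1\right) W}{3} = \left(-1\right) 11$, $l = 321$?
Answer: $- \frac{395}{3} \approx -131.67$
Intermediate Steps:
$W = 33$ ($W = - 3 \left(\left(-1\right) 11\right) = \left(-3\right) \left(-11\right) = 33$)
$\left(\left(-12\right) \left(-16\right) + \frac{7 + W}{-12 - 3}\right) - l = \left(\left(-12\right) \left(-16\right) + \frac{7 + 33}{-12 - 3}\right) - 321 = \left(192 + \frac{40}{-15}\right) - 321 = \left(192 + 40 \left(- \frac{1}{15}\right)\right) - 321 = \left(192 - \frac{8}{3}\right) - 321 = \frac{568}{3} - 321 = - \frac{395}{3}$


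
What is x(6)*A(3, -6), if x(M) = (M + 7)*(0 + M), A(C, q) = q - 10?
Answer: -1248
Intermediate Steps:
A(C, q) = -10 + q
x(M) = M*(7 + M) (x(M) = (7 + M)*M = M*(7 + M))
x(6)*A(3, -6) = (6*(7 + 6))*(-10 - 6) = (6*13)*(-16) = 78*(-16) = -1248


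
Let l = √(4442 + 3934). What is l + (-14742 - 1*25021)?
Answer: -39763 + 2*√2094 ≈ -39672.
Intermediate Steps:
l = 2*√2094 (l = √8376 = 2*√2094 ≈ 91.521)
l + (-14742 - 1*25021) = 2*√2094 + (-14742 - 1*25021) = 2*√2094 + (-14742 - 25021) = 2*√2094 - 39763 = -39763 + 2*√2094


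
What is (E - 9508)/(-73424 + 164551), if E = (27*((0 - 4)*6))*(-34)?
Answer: 12524/91127 ≈ 0.13743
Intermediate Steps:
E = 22032 (E = (27*(-4*6))*(-34) = (27*(-24))*(-34) = -648*(-34) = 22032)
(E - 9508)/(-73424 + 164551) = (22032 - 9508)/(-73424 + 164551) = 12524/91127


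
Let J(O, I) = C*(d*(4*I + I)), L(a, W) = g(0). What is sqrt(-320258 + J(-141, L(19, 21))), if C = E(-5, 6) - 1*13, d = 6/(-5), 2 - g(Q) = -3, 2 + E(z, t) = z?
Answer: I*sqrt(319658) ≈ 565.38*I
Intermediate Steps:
E(z, t) = -2 + z
g(Q) = 5 (g(Q) = 2 - 1*(-3) = 2 + 3 = 5)
L(a, W) = 5
d = -6/5 (d = 6*(-1/5) = -6/5 ≈ -1.2000)
C = -20 (C = (-2 - 5) - 1*13 = -7 - 13 = -20)
J(O, I) = 120*I (J(O, I) = -(-24)*(4*I + I) = -(-24)*5*I = -(-120)*I = 120*I)
sqrt(-320258 + J(-141, L(19, 21))) = sqrt(-320258 + 120*5) = sqrt(-320258 + 600) = sqrt(-319658) = I*sqrt(319658)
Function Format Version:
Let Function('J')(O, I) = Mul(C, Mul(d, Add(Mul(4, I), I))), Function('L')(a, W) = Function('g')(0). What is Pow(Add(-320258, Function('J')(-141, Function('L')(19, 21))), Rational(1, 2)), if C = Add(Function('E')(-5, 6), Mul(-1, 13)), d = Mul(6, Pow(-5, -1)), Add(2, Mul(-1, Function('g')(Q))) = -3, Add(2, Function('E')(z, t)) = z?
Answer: Mul(I, Pow(319658, Rational(1, 2))) ≈ Mul(565.38, I)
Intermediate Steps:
Function('E')(z, t) = Add(-2, z)
Function('g')(Q) = 5 (Function('g')(Q) = Add(2, Mul(-1, -3)) = Add(2, 3) = 5)
Function('L')(a, W) = 5
d = Rational(-6, 5) (d = Mul(6, Rational(-1, 5)) = Rational(-6, 5) ≈ -1.2000)
C = -20 (C = Add(Add(-2, -5), Mul(-1, 13)) = Add(-7, -13) = -20)
Function('J')(O, I) = Mul(120, I) (Function('J')(O, I) = Mul(-20, Mul(Rational(-6, 5), Add(Mul(4, I), I))) = Mul(-20, Mul(Rational(-6, 5), Mul(5, I))) = Mul(-20, Mul(-6, I)) = Mul(120, I))
Pow(Add(-320258, Function('J')(-141, Function('L')(19, 21))), Rational(1, 2)) = Pow(Add(-320258, Mul(120, 5)), Rational(1, 2)) = Pow(Add(-320258, 600), Rational(1, 2)) = Pow(-319658, Rational(1, 2)) = Mul(I, Pow(319658, Rational(1, 2)))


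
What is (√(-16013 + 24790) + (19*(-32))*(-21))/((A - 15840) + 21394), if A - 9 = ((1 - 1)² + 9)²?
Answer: 3192/1411 + √8777/5644 ≈ 2.2788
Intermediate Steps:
A = 90 (A = 9 + ((1 - 1)² + 9)² = 9 + (0² + 9)² = 9 + (0 + 9)² = 9 + 9² = 9 + 81 = 90)
(√(-16013 + 24790) + (19*(-32))*(-21))/((A - 15840) + 21394) = (√(-16013 + 24790) + (19*(-32))*(-21))/((90 - 15840) + 21394) = (√8777 - 608*(-21))/(-15750 + 21394) = (√8777 + 12768)/5644 = (12768 + √8777)*(1/5644) = 3192/1411 + √8777/5644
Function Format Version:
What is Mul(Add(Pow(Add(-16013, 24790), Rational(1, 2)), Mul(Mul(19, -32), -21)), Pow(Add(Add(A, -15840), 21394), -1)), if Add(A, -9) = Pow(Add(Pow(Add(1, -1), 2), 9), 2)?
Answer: Add(Rational(3192, 1411), Mul(Rational(1, 5644), Pow(8777, Rational(1, 2)))) ≈ 2.2788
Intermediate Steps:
A = 90 (A = Add(9, Pow(Add(Pow(Add(1, -1), 2), 9), 2)) = Add(9, Pow(Add(Pow(0, 2), 9), 2)) = Add(9, Pow(Add(0, 9), 2)) = Add(9, Pow(9, 2)) = Add(9, 81) = 90)
Mul(Add(Pow(Add(-16013, 24790), Rational(1, 2)), Mul(Mul(19, -32), -21)), Pow(Add(Add(A, -15840), 21394), -1)) = Mul(Add(Pow(Add(-16013, 24790), Rational(1, 2)), Mul(Mul(19, -32), -21)), Pow(Add(Add(90, -15840), 21394), -1)) = Mul(Add(Pow(8777, Rational(1, 2)), Mul(-608, -21)), Pow(Add(-15750, 21394), -1)) = Mul(Add(Pow(8777, Rational(1, 2)), 12768), Pow(5644, -1)) = Mul(Add(12768, Pow(8777, Rational(1, 2))), Rational(1, 5644)) = Add(Rational(3192, 1411), Mul(Rational(1, 5644), Pow(8777, Rational(1, 2))))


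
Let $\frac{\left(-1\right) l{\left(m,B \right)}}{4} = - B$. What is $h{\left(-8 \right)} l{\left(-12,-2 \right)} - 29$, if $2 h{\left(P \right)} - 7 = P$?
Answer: $-25$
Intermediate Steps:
$h{\left(P \right)} = \frac{7}{2} + \frac{P}{2}$
$l{\left(m,B \right)} = 4 B$ ($l{\left(m,B \right)} = - 4 \left(- B\right) = 4 B$)
$h{\left(-8 \right)} l{\left(-12,-2 \right)} - 29 = \left(\frac{7}{2} + \frac{1}{2} \left(-8\right)\right) 4 \left(-2\right) - 29 = \left(\frac{7}{2} - 4\right) \left(-8\right) - 29 = \left(- \frac{1}{2}\right) \left(-8\right) - 29 = 4 - 29 = -25$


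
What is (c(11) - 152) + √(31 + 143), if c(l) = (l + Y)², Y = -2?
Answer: -71 + √174 ≈ -57.809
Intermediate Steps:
c(l) = (-2 + l)² (c(l) = (l - 2)² = (-2 + l)²)
(c(11) - 152) + √(31 + 143) = ((-2 + 11)² - 152) + √(31 + 143) = (9² - 152) + √174 = (81 - 152) + √174 = -71 + √174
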